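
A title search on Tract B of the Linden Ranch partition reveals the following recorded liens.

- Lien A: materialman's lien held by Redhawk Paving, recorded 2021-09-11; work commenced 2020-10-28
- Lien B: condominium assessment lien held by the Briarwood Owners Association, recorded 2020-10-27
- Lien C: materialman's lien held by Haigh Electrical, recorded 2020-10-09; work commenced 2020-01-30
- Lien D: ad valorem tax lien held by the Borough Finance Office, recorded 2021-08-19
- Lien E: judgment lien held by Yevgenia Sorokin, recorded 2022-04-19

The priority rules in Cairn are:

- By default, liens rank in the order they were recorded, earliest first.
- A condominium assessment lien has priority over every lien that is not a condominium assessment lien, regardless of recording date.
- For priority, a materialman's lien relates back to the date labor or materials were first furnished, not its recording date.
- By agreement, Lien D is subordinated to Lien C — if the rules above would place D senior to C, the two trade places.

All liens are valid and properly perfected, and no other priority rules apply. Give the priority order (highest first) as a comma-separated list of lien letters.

Effective dates after the stated exceptions: A relates back to 2020-10-28 (work commenced); C's effective date is 2020-01-30, when work began.
B is a condominium assessment lien and takes priority over every other lien.
Remaining liens by effective date: C (2020-01-30), A (2020-10-28), D (2021-08-19), E (2022-04-19).
D is already junior to C, so the subordination agreement changes nothing.

B, C, A, D, E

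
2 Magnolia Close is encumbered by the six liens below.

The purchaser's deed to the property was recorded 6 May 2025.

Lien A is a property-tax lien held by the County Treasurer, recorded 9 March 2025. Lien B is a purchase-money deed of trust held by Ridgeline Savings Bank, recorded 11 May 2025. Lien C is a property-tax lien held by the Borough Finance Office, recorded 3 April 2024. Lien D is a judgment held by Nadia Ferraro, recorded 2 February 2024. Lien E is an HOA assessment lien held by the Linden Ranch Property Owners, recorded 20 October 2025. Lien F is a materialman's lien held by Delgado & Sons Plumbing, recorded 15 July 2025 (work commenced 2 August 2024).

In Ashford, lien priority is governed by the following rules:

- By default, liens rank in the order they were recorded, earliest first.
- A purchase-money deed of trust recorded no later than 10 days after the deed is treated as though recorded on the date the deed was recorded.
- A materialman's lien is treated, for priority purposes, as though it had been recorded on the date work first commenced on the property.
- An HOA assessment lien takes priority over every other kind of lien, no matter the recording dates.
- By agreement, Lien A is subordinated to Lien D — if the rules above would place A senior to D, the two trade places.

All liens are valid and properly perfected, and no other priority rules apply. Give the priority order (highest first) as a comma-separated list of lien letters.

Adjusting effective dates: B was recorded within the 10-day window, so its effective date is the deed date 6 May 2025; F relates back to 2 August 2024 (work commenced).
E is an HOA assessment lien and takes priority over every other lien.
Ordering the rest by effective date: D (2 February 2024), C (3 April 2024), F (2 August 2024), A (9 March 2025), B (6 May 2025).
Since A is not senior to D, the subordination leaves the order unchanged.

E, D, C, F, A, B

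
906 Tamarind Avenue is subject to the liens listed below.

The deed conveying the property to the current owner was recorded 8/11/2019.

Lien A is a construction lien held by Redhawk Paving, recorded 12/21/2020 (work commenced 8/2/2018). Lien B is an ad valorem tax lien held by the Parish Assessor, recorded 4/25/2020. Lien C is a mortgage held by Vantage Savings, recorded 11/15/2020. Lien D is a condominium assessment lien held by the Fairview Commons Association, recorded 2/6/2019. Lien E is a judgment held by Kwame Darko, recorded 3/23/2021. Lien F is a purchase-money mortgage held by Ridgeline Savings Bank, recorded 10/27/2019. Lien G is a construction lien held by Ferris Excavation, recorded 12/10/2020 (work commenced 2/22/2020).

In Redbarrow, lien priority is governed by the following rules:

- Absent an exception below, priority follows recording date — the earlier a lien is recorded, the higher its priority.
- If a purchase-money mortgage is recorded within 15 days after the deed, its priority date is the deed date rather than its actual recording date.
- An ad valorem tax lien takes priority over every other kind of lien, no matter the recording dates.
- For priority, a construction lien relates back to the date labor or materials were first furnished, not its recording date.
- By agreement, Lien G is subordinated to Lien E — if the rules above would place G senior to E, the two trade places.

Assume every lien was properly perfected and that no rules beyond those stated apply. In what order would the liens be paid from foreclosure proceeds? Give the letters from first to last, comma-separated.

B, A, D, F, E, C, G

Adjusting effective dates: A is treated as recorded 8/2/2018, the work-commencement date; F was recorded 77 days after the deed — beyond 15 days — so no relation-back applies; G is treated as recorded 2/22/2020, the work-commencement date.
B, as an ad valorem tax lien, has superpriority and ranks first.
The other liens, earliest effective date first: A (8/2/2018), D (2/6/2019), F (10/27/2019), G (2/22/2020), C (11/15/2020), E (3/23/2021).
The subordination applies — G was senior to E — so G and E swap.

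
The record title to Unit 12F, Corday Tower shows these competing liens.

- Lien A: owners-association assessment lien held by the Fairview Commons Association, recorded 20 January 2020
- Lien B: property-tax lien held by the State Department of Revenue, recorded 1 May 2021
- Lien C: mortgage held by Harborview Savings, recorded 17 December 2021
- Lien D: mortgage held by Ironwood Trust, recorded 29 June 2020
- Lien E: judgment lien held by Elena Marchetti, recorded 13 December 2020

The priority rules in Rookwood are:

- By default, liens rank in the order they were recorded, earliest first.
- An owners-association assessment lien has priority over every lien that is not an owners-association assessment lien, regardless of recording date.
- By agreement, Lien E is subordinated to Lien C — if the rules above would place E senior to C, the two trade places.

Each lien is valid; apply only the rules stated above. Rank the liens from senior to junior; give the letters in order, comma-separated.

A, D, C, B, E

A is an owners-association assessment lien and takes priority over every other lien.
Among the remaining liens, by effective date: D (29 June 2020), E (13 December 2020), B (1 May 2021), C (17 December 2021).
Because E would otherwise rank above C, the subordination swaps them.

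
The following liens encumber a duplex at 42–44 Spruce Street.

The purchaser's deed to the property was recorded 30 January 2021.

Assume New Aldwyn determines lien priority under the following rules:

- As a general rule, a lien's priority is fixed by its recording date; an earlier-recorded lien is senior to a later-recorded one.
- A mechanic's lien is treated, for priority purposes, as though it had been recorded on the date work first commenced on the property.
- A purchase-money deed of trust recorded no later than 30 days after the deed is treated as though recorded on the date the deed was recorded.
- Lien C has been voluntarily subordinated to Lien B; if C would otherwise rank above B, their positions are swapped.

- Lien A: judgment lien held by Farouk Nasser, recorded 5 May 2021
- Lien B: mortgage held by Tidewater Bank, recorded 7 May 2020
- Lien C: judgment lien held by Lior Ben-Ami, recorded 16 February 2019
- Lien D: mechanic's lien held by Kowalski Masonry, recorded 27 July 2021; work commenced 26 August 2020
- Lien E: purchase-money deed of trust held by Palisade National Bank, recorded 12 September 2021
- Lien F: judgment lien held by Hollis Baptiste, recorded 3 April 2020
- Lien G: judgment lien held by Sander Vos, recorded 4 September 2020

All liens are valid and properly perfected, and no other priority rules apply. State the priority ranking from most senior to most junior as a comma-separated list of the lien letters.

Effective dates: D's effective date is 26 August 2020, when work began; E missed the 30-day window (225 days after the deed), so its recording date stands.
Ordering by effective date: C (16 February 2019), F (3 April 2020), B (7 May 2020), D (26 August 2020), G (4 September 2020), A (5 May 2021), E (12 September 2021).
Because C would otherwise rank above B, the subordination swaps them.

B, F, C, D, G, A, E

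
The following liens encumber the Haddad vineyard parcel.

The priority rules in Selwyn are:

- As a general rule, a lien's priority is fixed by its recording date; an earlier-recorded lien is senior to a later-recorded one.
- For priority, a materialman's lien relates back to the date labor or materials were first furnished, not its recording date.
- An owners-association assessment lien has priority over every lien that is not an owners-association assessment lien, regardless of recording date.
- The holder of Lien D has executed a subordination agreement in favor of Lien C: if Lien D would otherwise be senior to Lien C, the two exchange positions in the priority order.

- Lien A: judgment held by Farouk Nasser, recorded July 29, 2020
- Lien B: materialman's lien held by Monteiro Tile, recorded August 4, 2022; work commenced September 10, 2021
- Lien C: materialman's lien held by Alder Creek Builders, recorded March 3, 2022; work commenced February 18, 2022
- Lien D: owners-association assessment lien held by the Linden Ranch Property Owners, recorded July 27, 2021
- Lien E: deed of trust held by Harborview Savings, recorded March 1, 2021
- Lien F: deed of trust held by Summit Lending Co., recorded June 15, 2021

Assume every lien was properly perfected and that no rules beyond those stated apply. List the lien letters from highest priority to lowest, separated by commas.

C, A, E, F, B, D

First, effective dates: B relates back to September 10, 2021 (work commenced); C relates back to February 18, 2022 (work commenced).
D is an owners-association assessment lien, so it outranks all other liens regardless of date.
The other liens, earliest effective date first: A (July 29, 2020), E (March 1, 2021), F (June 15, 2021), B (September 10, 2021), C (February 18, 2022).
D would otherwise be senior to C, so under the subordination agreement D and C exchange positions.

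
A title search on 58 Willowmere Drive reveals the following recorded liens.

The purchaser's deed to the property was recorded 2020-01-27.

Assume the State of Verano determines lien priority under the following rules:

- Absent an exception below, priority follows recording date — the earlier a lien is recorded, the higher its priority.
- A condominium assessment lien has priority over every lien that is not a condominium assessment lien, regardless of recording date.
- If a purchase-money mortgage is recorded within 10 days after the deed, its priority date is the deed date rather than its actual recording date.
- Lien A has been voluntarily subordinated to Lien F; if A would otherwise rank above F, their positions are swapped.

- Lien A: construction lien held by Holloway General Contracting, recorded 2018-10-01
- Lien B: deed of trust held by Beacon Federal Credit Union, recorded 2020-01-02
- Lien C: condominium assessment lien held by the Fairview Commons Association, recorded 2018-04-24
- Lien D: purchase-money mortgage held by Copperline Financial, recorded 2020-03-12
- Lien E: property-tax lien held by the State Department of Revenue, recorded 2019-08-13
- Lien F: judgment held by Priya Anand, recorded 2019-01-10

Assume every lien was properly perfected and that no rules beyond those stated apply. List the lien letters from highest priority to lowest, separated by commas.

Effective dates: D missed the 10-day window (45 days after the deed), so its recording date stands.
C is a condominium assessment lien and takes priority over every other lien.
Among the remaining liens, by effective date: A (2018-10-01), F (2019-01-10), E (2019-08-13), B (2020-01-02), D (2020-03-12).
The subordination applies — A was senior to F — so A and F swap.

C, F, A, E, B, D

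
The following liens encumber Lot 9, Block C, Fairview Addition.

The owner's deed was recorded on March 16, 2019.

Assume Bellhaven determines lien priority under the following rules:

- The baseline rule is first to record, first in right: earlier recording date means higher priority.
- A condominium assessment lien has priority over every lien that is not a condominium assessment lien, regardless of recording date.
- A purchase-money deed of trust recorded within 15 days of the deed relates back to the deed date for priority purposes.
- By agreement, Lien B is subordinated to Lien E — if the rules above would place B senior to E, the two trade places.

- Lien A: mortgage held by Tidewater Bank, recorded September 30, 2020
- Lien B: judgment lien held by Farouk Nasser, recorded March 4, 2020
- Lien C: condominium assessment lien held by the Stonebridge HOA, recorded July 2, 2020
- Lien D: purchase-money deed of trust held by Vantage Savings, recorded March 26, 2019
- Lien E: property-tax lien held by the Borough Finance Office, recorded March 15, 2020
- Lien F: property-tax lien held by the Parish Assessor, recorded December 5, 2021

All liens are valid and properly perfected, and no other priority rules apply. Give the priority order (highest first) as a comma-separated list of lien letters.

First, effective dates: D's effective date is the deed date, March 16, 2019.
C, as a condominium assessment lien, has superpriority and ranks first.
The other liens, earliest effective date first: D (March 16, 2019), B (March 4, 2020), E (March 15, 2020), A (September 30, 2020), F (December 5, 2021).
Because B would otherwise rank above E, the subordination swaps them.

C, D, E, B, A, F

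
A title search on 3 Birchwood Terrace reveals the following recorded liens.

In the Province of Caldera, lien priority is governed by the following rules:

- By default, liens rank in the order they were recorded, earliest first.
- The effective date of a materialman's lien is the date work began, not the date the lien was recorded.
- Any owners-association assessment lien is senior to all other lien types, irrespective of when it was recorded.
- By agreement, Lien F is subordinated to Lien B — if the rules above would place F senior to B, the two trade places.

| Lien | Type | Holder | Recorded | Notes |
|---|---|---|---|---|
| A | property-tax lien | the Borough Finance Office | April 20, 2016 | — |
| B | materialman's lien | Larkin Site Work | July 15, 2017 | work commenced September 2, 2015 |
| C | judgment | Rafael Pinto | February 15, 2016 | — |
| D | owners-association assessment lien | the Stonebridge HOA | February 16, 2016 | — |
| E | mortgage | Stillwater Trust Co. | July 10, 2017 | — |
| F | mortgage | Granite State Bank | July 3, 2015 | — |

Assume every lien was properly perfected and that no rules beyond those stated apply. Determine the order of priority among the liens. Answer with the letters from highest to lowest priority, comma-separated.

D, B, F, C, A, E

Effective dates after the stated exceptions: B's effective date is September 2, 2015, when work began.
D is an owners-association assessment lien, so it outranks all other liens regardless of date.
Ordering the rest by effective date: F (July 3, 2015), B (September 2, 2015), C (February 15, 2016), A (April 20, 2016), E (July 10, 2017).
F is senior to B before the subordination, so the two trade places.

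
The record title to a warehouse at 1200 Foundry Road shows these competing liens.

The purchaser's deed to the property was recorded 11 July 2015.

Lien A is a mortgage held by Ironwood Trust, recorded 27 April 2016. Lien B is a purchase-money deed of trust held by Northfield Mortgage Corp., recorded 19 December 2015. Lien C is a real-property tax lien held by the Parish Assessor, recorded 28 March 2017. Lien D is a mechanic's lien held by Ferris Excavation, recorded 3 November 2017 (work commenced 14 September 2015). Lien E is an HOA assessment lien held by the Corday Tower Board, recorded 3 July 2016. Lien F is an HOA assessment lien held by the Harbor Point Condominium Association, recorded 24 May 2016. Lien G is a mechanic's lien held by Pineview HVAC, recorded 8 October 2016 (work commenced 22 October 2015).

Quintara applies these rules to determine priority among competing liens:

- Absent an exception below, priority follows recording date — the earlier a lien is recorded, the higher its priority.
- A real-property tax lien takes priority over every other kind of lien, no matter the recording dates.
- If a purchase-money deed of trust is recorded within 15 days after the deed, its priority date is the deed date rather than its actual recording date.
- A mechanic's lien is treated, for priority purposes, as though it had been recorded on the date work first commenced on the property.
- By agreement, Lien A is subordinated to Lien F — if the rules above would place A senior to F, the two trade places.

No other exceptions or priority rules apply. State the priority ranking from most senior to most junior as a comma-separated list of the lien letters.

Effective dates: B was recorded 161 days after the deed — beyond 15 days — so no relation-back applies; D relates back to 14 September 2015 (work commenced); G's effective date is 22 October 2015, when work began.
C is a real-property tax lien, so it outranks all other liens regardless of date.
Among the remaining liens, by effective date: D (14 September 2015), G (22 October 2015), B (19 December 2015), A (27 April 2016), F (24 May 2016), E (3 July 2016).
A is senior to F before the subordination, so the two trade places.

C, D, G, B, F, A, E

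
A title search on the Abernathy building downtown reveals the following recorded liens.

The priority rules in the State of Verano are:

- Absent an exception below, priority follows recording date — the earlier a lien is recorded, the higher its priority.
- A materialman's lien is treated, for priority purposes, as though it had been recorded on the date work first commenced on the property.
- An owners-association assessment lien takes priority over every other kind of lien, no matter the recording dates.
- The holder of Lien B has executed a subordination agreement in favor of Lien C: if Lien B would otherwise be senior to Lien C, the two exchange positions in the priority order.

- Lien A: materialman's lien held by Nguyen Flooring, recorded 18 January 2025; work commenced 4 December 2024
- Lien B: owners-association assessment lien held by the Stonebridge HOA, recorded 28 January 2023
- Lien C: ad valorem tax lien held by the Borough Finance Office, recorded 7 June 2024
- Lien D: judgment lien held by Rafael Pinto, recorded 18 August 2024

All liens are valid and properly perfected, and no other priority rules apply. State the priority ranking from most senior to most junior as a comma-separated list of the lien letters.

Adjusting effective dates: A relates back to 4 December 2024 (work commenced).
B, as an owners-association assessment lien, has superpriority and ranks first.
The other liens, earliest effective date first: C (7 June 2024), D (18 August 2024), A (4 December 2024).
B is senior to C before the subordination, so the two trade places.

C, B, D, A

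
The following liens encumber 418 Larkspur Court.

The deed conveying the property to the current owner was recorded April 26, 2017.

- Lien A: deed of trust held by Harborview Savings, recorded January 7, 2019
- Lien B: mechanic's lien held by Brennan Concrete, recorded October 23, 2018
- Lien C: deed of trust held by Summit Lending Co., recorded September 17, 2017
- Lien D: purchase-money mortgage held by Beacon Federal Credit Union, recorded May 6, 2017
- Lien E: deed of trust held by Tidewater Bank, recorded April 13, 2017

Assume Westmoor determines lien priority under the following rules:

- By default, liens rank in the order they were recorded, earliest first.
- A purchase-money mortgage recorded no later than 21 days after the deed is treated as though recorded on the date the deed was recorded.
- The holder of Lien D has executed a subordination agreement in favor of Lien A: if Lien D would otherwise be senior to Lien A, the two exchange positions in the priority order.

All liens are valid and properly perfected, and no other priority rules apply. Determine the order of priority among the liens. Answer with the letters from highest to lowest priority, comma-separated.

E, A, C, B, D

Effective dates: D was recorded within the 21-day window, so its effective date is the deed date April 26, 2017.
Sorted by effective date: E (April 13, 2017), D (April 26, 2017), C (September 17, 2017), B (October 23, 2018), A (January 7, 2019).
D is senior to A before the subordination, so the two trade places.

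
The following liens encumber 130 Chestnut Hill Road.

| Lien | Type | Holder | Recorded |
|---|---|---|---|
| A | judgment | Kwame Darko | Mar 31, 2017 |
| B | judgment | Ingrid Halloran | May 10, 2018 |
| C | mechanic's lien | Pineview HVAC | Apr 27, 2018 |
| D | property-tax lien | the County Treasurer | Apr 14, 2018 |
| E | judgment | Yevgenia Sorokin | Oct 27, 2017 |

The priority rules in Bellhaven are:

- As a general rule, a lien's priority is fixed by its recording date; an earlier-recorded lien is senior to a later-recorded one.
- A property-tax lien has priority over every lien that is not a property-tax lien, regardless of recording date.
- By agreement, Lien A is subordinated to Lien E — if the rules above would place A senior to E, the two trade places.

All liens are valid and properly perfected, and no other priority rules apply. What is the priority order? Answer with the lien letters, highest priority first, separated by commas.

D is a property-tax lien, so it outranks all other liens regardless of date.
Among the remaining liens, by effective date: A (Mar 31, 2017), E (Oct 27, 2017), C (Apr 27, 2018), B (May 10, 2018).
The subordination applies — A was senior to E — so A and E swap.

D, E, A, C, B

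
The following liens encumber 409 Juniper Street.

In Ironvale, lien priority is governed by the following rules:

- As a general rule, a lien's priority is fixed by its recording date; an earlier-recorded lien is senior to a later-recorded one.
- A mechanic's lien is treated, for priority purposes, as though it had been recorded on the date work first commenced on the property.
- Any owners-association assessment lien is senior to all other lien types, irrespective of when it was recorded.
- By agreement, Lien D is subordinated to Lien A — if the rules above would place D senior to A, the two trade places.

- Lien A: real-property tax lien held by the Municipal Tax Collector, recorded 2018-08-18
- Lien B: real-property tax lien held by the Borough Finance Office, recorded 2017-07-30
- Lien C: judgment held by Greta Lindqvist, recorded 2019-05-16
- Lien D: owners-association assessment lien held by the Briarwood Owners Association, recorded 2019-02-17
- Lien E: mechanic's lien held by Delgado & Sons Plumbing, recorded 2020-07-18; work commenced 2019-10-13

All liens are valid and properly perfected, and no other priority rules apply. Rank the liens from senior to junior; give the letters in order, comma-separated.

Effective dates: E's effective date is 2019-10-13, when work began.
D is an owners-association assessment lien and takes priority over every other lien.
Remaining liens by effective date: B (2017-07-30), A (2018-08-18), C (2019-05-16), E (2019-10-13).
Because D would otherwise rank above A, the subordination swaps them.

A, B, D, C, E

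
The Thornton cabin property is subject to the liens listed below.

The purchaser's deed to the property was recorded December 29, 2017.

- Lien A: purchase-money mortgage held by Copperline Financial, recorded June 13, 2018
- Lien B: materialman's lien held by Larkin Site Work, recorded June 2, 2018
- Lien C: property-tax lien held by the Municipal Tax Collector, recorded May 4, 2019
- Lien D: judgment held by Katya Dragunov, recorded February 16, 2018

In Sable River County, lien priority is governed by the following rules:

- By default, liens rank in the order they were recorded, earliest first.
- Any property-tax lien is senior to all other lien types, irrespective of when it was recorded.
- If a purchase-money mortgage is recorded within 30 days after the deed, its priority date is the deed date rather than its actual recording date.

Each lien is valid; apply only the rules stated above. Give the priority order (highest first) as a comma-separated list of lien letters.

Effective dates after the stated exceptions: A missed the 30-day window (166 days after the deed), so its recording date stands.
As a property-tax lien, C is senior to every other lien.
The other liens, earliest effective date first: D (February 16, 2018), B (June 2, 2018), A (June 13, 2018).

C, D, B, A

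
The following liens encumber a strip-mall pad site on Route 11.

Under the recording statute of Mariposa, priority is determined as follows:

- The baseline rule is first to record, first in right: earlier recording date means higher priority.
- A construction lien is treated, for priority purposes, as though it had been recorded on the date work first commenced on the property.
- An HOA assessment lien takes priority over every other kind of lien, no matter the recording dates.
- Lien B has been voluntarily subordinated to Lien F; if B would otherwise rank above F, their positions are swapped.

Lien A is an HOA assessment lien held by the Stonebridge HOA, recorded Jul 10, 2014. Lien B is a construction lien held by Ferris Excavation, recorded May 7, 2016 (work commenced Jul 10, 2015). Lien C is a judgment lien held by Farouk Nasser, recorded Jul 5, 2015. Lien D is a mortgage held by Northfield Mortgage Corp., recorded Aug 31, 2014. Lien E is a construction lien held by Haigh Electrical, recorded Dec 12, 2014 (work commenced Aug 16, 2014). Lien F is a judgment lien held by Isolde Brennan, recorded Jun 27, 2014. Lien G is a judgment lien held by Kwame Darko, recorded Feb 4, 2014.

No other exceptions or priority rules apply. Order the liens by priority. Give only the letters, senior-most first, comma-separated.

A, G, F, E, D, C, B

Effective dates after the stated exceptions: B relates back to Jul 10, 2015 (work commenced); E's effective date is Aug 16, 2014, when work began.
A is an HOA assessment lien, so it outranks all other liens regardless of date.
Among the remaining liens, by effective date: G (Feb 4, 2014), F (Jun 27, 2014), E (Aug 16, 2014), D (Aug 31, 2014), C (Jul 5, 2015), B (Jul 10, 2015).
B is already junior to F, so the subordination agreement changes nothing.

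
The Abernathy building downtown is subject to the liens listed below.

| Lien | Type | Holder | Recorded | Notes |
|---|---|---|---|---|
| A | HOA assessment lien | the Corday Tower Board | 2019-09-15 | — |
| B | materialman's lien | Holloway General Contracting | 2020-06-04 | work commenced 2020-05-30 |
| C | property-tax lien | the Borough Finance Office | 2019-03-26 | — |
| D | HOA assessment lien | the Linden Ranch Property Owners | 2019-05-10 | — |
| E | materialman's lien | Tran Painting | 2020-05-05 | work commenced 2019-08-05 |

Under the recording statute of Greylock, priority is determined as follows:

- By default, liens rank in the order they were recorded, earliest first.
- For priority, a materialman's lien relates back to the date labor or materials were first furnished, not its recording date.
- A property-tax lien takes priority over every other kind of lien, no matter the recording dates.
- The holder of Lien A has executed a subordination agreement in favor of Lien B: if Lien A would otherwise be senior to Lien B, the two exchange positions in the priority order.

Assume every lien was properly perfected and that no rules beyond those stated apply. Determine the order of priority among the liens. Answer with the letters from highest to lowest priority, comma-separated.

Effective dates after the stated exceptions: B is treated as recorded 2020-05-30, the work-commencement date; E's effective date is 2019-08-05, when work began.
C is a property-tax lien and takes priority over every other lien.
Among the remaining liens, by effective date: D (2019-05-10), E (2019-08-05), A (2019-09-15), B (2020-05-30).
Because A would otherwise rank above B, the subordination swaps them.

C, D, E, B, A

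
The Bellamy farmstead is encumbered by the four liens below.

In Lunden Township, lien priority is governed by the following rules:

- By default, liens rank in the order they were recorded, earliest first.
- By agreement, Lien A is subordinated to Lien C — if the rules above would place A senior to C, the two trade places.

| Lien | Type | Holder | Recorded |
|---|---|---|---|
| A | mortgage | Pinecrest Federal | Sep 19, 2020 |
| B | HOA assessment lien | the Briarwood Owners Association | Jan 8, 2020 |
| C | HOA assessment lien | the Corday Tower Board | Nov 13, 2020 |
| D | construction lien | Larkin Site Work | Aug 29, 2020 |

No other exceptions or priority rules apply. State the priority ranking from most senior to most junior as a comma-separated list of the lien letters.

B, D, C, A

Sorted by effective date: B (Jan 8, 2020), D (Aug 29, 2020), A (Sep 19, 2020), C (Nov 13, 2020).
A is senior to C before the subordination, so the two trade places.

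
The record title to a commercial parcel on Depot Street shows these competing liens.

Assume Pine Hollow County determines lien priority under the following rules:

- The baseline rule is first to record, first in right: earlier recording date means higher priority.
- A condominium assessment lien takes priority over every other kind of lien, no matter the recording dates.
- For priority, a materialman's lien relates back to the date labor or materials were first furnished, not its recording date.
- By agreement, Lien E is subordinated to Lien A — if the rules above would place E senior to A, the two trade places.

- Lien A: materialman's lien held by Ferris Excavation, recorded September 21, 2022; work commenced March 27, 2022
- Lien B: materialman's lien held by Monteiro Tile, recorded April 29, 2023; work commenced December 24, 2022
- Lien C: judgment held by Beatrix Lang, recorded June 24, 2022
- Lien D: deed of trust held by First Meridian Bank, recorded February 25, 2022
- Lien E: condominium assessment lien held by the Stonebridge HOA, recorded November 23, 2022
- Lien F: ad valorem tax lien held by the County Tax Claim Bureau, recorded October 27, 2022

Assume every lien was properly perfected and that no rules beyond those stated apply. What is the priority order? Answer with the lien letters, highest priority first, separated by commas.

Effective dates after the stated exceptions: A relates back to March 27, 2022 (work commenced); B's effective date is December 24, 2022, when work began.
As a condominium assessment lien, E is senior to every other lien.
The other liens, earliest effective date first: D (February 25, 2022), A (March 27, 2022), C (June 24, 2022), F (October 27, 2022), B (December 24, 2022).
Because E would otherwise rank above A, the subordination swaps them.

A, D, E, C, F, B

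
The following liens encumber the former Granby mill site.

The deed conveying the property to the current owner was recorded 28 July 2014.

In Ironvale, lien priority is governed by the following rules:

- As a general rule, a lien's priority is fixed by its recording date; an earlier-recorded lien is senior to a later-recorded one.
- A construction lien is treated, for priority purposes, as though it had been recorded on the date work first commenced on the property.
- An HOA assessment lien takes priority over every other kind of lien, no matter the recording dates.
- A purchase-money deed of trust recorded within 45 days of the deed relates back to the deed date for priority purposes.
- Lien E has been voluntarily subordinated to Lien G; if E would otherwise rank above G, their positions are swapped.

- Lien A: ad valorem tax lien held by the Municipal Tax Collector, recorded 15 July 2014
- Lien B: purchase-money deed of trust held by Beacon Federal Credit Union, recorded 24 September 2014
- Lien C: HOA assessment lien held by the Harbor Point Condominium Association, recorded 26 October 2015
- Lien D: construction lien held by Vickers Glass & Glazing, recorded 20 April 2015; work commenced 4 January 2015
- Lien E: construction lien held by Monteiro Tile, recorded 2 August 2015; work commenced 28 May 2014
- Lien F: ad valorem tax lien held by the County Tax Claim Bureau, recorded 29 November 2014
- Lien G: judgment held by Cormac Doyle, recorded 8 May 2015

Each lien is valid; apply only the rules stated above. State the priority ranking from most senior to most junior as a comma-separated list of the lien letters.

C, G, A, B, F, D, E

First, effective dates: B was recorded 58 days after the deed, outside the 45-day window, so it keeps its recording date; D is treated as recorded 4 January 2015, the work-commencement date; E's effective date is 28 May 2014, when work began.
C is an HOA assessment lien, so it outranks all other liens regardless of date.
The other liens, earliest effective date first: E (28 May 2014), A (15 July 2014), B (24 September 2014), F (29 November 2014), D (4 January 2015), G (8 May 2015).
Because E would otherwise rank above G, the subordination swaps them.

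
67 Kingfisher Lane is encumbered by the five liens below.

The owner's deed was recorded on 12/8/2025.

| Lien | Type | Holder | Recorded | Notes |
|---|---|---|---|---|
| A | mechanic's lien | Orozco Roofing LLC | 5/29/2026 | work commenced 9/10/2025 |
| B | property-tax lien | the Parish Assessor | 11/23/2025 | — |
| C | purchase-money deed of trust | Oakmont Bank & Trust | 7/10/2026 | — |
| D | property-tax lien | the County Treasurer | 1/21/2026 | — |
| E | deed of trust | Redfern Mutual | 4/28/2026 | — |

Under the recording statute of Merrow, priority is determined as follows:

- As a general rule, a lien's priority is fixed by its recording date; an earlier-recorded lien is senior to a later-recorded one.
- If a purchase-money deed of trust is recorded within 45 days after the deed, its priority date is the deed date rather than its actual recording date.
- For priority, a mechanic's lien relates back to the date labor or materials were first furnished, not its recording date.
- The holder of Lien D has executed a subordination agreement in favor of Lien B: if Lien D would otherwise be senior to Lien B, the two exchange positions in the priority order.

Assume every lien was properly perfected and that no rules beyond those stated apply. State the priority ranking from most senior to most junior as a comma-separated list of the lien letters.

A, B, D, E, C

First, effective dates: A is treated as recorded 9/10/2025, the work-commencement date; C was recorded 214 days after the deed, outside the 45-day window, so it keeps its recording date.
By effective date, earliest first: A (9/10/2025), B (11/23/2025), D (1/21/2026), E (4/28/2026), C (7/10/2026).
D is already junior to B, so the subordination agreement changes nothing.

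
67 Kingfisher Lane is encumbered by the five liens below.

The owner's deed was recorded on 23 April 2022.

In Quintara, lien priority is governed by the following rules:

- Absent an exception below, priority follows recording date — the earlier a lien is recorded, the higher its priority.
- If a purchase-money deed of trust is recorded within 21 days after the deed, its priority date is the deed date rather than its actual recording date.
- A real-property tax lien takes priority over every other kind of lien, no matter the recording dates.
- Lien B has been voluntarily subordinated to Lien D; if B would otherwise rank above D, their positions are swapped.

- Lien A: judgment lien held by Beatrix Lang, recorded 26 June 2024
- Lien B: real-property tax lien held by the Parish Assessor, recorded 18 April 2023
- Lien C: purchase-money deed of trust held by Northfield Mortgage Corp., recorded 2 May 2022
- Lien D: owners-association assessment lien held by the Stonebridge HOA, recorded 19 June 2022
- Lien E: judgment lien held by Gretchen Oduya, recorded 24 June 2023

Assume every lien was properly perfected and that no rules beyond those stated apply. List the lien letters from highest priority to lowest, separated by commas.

D, C, B, E, A

Adjusting effective dates: C relates back to the deed date 23 April 2022.
B is a real-property tax lien and takes priority over every other lien.
Remaining liens by effective date: C (23 April 2022), D (19 June 2022), E (24 June 2023), A (26 June 2024).
B would otherwise be senior to D, so under the subordination agreement B and D exchange positions.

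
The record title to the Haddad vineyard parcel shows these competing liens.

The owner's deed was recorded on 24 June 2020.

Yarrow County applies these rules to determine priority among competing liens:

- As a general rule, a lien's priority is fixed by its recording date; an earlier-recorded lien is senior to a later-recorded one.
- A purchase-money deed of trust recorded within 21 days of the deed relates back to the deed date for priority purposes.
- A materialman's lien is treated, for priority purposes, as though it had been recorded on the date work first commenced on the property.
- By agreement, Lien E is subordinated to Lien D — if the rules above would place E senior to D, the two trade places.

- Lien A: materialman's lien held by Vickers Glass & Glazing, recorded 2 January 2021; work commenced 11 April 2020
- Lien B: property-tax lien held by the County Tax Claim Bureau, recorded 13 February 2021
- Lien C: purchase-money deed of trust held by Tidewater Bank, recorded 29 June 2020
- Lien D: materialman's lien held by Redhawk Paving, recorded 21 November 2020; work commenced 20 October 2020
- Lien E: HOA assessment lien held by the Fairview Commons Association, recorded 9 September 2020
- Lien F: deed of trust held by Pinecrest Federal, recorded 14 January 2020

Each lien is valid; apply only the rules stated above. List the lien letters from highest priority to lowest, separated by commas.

F, A, C, D, E, B

Adjusting effective dates: A relates back to 11 April 2020 (work commenced); C relates back to the deed date 24 June 2020; D's effective date is 20 October 2020, when work began.
Sorted by effective date: F (14 January 2020), A (11 April 2020), C (24 June 2020), E (9 September 2020), D (20 October 2020), B (13 February 2021).
E is senior to D before the subordination, so the two trade places.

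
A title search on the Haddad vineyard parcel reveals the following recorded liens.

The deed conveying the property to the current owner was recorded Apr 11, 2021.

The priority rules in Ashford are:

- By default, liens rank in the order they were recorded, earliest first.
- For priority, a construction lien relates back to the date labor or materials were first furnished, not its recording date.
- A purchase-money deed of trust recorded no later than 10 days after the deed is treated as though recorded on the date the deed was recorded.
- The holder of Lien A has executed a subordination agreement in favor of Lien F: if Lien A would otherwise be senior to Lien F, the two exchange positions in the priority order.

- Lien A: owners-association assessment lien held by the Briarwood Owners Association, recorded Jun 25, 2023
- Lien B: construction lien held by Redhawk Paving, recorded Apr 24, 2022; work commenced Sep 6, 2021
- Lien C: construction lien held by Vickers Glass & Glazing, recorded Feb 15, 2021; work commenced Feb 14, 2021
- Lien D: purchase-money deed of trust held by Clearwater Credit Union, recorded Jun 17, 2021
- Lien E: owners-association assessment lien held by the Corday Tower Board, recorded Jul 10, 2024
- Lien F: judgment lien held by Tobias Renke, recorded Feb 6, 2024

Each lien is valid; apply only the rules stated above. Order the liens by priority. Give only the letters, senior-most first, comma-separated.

Effective dates after the stated exceptions: B is treated as recorded Sep 6, 2021, the work-commencement date; C is treated as recorded Feb 14, 2021, the work-commencement date; D was recorded 67 days after the deed — beyond 10 days — so no relation-back applies.
By effective date: C (Feb 14, 2021), D (Jun 17, 2021), B (Sep 6, 2021), A (Jun 25, 2023), F (Feb 6, 2024), E (Jul 10, 2024).
Because A would otherwise rank above F, the subordination swaps them.

C, D, B, F, A, E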